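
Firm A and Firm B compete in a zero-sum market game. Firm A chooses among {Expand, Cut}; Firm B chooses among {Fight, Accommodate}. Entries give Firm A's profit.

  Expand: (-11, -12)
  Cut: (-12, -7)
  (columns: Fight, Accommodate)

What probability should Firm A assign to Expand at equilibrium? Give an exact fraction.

Row minima: Expand → -12, Cut → -12; maximin = -12.
Column maxima: Fight → -11, Accommodate → -7; minimax = -11.
-12 ≠ -11, so there is no saddle point; optimal play is mixed.
Let Firm A play Expand with probability p. Expected payoff against Fight: (-11)p + (-12)(1−p) = p − 12; against Accommodate: (-12)p + (-7)(1−p) = −5p − 7.
Setting these equal: p − 12 = −5p − 7 ⇒ 6p = 5 ⇒ p = 5/6, and the value is (1)·(5/6) − 12 = -67/6.
For Firm B: with q = P(Fight), equating Expand's and Cut's payoffs gives q − 12 = −5q − 7 ⇒ q = 5/6.

5/6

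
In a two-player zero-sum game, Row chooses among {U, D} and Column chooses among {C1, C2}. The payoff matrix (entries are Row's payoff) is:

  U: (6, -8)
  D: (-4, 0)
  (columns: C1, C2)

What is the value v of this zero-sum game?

Row minima: U → -8, D → -4; maximin = -4.
Column maxima: C1 → 6, C2 → 0; minimax = 0.
-4 ≠ 0, so there is no saddle point; optimal play is mixed.
Let Row play U with probability p. Expected payoff against C1: 6p + (-4)(1−p) = 10p − 4; against C2: (-8)p + 0(1−p) = −8p.
Setting these equal: 10p − 4 = −8p ⇒ 18p = 4 ⇒ p = 2/9, and the value is (10)·(2/9) − 4 = -16/9.
For Column: with q = P(C1), equating U's and D's payoffs gives 14q − 8 = −4q ⇒ q = 4/9.

-16/9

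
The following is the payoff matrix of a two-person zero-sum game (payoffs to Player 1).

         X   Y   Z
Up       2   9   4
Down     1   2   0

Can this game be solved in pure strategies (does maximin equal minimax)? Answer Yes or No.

Yes

Row minima: Up → 2, Down → 0; maximin = 2.
Column maxima: X → 2, Y → 9, Z → 4; minimax = 2.
maximin = minimax = 2, so a saddle point exists.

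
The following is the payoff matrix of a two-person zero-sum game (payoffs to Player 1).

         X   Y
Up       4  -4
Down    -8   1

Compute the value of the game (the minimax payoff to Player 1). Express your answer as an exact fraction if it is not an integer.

Row minima: Up → -4, Down → -8; maximin = -4.
Column maxima: X → 4, Y → 1; minimax = 1.
-4 ≠ 1, so there is no saddle point; optimal play is mixed.
Let Player 1 play Up with probability p. Expected payoff against X: 4p + (-8)(1−p) = 12p − 8; against Y: (-4)p + 1(1−p) = −5p + 1.
Setting these equal: 12p − 8 = −5p + 1 ⇒ 17p = 9 ⇒ p = 9/17, and the value is (12)·(9/17) − 8 = -28/17.
For Player 2: with q = P(X), equating Up's and Down's payoffs gives 8q − 4 = −9q + 1 ⇒ q = 5/17.

-28/17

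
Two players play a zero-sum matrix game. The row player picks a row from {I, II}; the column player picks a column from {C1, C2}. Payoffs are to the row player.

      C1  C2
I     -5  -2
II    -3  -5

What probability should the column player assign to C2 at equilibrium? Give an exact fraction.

Row minima: I → -5, II → -5; maximin = -5.
Column maxima: C1 → -3, C2 → -2; minimax = -3.
-5 ≠ -3, so there is no saddle point; optimal play is mixed.
Let the row player play I with probability p. Expected payoff against C1: (-5)p + (-3)(1−p) = −2p − 3; against C2: (-2)p + (-5)(1−p) = 3p − 5.
Setting these equal: −2p − 3 = 3p − 5 ⇒ −5p = -2 ⇒ p = 2/5, and the value is (-2)·(2/5) − 3 = -19/5.
For the column player: with q = P(C1), equating I's and II's payoffs gives −3q − 2 = 2q − 5 ⇒ q = 3/5.

2/5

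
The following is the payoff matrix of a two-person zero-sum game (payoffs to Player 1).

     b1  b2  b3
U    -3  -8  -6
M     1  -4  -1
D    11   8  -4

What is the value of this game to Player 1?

Row minima: U → -8, M → -4, D → -4; maximin = -4.
Column maxima: b1 → 11, b2 → 8, b3 → -1; minimax = -1.
-4 ≠ -1, so there is no saddle point; optimal play is mixed.
U is strictly dominated by M, so Player 1 never plays it.
b1 is strictly dominated by b2 (it gives Player 1 strictly more in every row), so Player 2 never plays it.
On the remaining 2×2 (M, D vs b2, b3):
Let Player 1 play M with probability p. Expected payoff against b2: (-4)p + 8(1−p) = −12p + 8; against b3: (-1)p + (-4)(1−p) = 3p − 4.
Setting these equal: −12p + 8 = 3p − 4 ⇒ −15p = -12 ⇒ p = 4/5, and the value is (-12)·(4/5) + 8 = -8/5.
For Player 2: with q = P(b2), equating M's and D's payoffs gives −3q − 1 = 12q − 4 ⇒ q = 1/5.

-8/5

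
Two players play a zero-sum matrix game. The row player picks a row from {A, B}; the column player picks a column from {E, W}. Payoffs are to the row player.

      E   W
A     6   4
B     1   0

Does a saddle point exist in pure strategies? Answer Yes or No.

Row minima: A → 4, B → 0; maximin = 4.
Column maxima: E → 6, W → 4; minimax = 4.
maximin = minimax = 4, so a saddle point exists.

Yes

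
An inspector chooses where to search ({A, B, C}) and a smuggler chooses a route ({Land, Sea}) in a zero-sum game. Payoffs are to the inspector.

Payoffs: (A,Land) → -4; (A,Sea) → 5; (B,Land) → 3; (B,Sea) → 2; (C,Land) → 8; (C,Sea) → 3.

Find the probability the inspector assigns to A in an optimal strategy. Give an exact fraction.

5/14

Row minima: A → -4, B → 2, C → 3; maximin = 3.
Column maxima: Land → 8, Sea → 5; minimax = 5.
3 ≠ 5, so there is no saddle point; optimal play is mixed.
B is strictly dominated by C, so the inspector never plays it.
On the remaining 2×2 (A, C vs Land, Sea):
Let the inspector play A with probability p. Expected payoff against Land: (-4)p + 8(1−p) = −12p + 8; against Sea: 5p + 3(1−p) = 2p + 3.
Setting these equal: −12p + 8 = 2p + 3 ⇒ −14p = -5 ⇒ p = 5/14, and the value is (-12)·(5/14) + 8 = 26/7.
For the smuggler: with q = P(Land), equating A's and C's payoffs gives −9q + 5 = 5q + 3 ⇒ q = 1/7.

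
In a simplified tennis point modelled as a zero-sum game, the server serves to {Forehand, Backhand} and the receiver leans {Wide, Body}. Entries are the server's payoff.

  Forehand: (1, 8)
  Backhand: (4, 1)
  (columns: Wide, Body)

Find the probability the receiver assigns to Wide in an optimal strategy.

7/10

Row minima: Forehand → 1, Backhand → 1; maximin = 1.
Column maxima: Wide → 4, Body → 8; minimax = 4.
1 ≠ 4, so there is no saddle point; optimal play is mixed.
Let the server play Forehand with probability p. Expected payoff against Wide: 1p + 4(1−p) = −3p + 4; against Body: 8p + 1(1−p) = 7p + 1.
Setting these equal: −3p + 4 = 7p + 1 ⇒ −10p = -3 ⇒ p = 3/10, and the value is (-3)·(3/10) + 4 = 31/10.
For the receiver: with q = P(Wide), equating Forehand's and Backhand's payoffs gives −7q + 8 = 3q + 1 ⇒ q = 7/10.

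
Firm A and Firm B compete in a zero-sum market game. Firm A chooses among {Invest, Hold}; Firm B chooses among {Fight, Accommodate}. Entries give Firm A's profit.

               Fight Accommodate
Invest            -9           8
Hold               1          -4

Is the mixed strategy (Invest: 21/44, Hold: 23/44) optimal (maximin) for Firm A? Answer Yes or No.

Against Fight this mix gives (21/44)·(-9) + (23/44)·1 = -83/22.
Against Accommodate this mix gives (21/44)·8 + (23/44)·(-4) = 19/11.
Firm B will play Fight, holding Firm A to -83/22. Shifting weight toward the row that does better against Fight would raise this floor (the equalizing mix achieves -14/11 against both Fight and Accommodate), so the proposed strategy is not optimal.

No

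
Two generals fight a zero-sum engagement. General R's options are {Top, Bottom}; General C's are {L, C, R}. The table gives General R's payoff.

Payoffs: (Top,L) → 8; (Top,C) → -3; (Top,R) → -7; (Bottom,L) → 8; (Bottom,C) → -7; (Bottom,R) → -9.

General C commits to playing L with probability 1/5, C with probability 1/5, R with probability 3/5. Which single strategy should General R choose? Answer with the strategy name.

Top

Expected payoff of Top: (1/5)·8 + (1/5)·(-3) + (3/5)·(-7) = -16/5.
Expected payoff of Bottom: (1/5)·8 + (1/5)·(-7) + (3/5)·(-9) = -26/5.
The largest is -16/5, so General R's best response is Top.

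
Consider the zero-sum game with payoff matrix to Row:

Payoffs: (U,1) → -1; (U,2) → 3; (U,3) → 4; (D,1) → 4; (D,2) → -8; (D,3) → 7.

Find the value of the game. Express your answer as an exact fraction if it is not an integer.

Row minima: U → -1, D → -8; maximin = -1.
Column maxima: 1 → 4, 2 → 3, 3 → 7; minimax = 3.
-1 ≠ 3, so there is no saddle point; optimal play is mixed.
3 is strictly dominated by 1 (it gives Row strictly more in every row), so Column never plays it.
On the remaining 2×2 (U, D vs 1, 2):
Let Row play U with probability p. Expected payoff against 1: (-1)p + 4(1−p) = −5p + 4; against 2: 3p + (-8)(1−p) = 11p − 8.
Setting these equal: −5p + 4 = 11p − 8 ⇒ −16p = -12 ⇒ p = 3/4, and the value is (-5)·(3/4) + 4 = 1/4.
For Column: with q = P(1), equating U's and D's payoffs gives −4q + 3 = 12q − 8 ⇒ q = 11/16.

1/4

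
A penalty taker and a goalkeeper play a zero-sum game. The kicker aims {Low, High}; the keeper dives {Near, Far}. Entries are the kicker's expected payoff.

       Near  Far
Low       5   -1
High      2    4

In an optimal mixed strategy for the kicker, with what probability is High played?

3/4

Row minima: Low → -1, High → 2; maximin = 2.
Column maxima: Near → 5, Far → 4; minimax = 4.
2 ≠ 4, so there is no saddle point; optimal play is mixed.
Let the kicker play Low with probability p. Expected payoff against Near: 5p + 2(1−p) = 3p + 2; against Far: (-1)p + 4(1−p) = −5p + 4.
Setting these equal: 3p + 2 = −5p + 4 ⇒ 8p = 2 ⇒ p = 1/4, and the value is (3)·(1/4) + 2 = 11/4.
For the keeper: with q = P(Near), equating Low's and High's payoffs gives 6q − 1 = −2q + 4 ⇒ q = 5/8.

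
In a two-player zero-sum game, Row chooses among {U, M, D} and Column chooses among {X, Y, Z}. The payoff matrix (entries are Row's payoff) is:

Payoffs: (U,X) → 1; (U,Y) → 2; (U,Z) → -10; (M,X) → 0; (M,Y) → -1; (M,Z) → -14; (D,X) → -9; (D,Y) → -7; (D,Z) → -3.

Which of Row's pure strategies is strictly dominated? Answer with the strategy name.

U gives a strictly higher payoff than M against every column: 1 > 0, 2 > -1, -10 > -14.
So M is strictly dominated and Row never plays it.

M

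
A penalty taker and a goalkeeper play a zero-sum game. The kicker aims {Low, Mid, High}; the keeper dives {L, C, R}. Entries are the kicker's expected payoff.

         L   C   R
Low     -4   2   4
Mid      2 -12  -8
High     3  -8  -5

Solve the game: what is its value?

-26/17

Row minima: Low → -4, Mid → -12, High → -8; maximin = -4.
Column maxima: L → 3, C → 2, R → 4; minimax = 2.
-4 ≠ 2, so there is no saddle point; optimal play is mixed.
Mid is strictly dominated by High, so the kicker never plays it.
R is strictly dominated by C (it gives the kicker strictly more in every row), so the keeper never plays it.
On the remaining 2×2 (Low, High vs L, C):
Let the kicker play Low with probability p. Expected payoff against L: (-4)p + 3(1−p) = −7p + 3; against C: 2p + (-8)(1−p) = 10p − 8.
Setting these equal: −7p + 3 = 10p − 8 ⇒ −17p = -11 ⇒ p = 11/17, and the value is (-7)·(11/17) + 3 = -26/17.
For the keeper: with q = P(L), equating Low's and High's payoffs gives −6q + 2 = 11q − 8 ⇒ q = 10/17.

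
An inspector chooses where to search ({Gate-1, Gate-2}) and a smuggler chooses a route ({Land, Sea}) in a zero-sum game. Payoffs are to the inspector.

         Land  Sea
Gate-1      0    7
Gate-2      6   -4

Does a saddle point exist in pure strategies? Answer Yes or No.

No

Row minima: Gate-1 → 0, Gate-2 → -4; maximin = 0.
Column maxima: Land → 6, Sea → 7; minimax = 6.
0 ≠ 6, so no pure-strategy equilibrium exists.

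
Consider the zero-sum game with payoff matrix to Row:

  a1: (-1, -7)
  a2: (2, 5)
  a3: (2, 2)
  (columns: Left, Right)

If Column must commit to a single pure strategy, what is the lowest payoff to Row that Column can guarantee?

Column maxima: Left → 2, Right → 5.
The smallest of these is 2.

2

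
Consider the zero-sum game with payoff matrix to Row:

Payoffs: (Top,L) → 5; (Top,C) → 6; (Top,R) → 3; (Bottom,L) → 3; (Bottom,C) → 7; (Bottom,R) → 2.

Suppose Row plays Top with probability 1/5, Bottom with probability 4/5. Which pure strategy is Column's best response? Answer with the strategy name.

R

If Column plays L, Row's expected payoff is (1/5)·5 + (4/5)·3 = 17/5.
If Column plays C, Row's expected payoff is (1/5)·6 + (4/5)·7 = 34/5.
If Column plays R, Row's expected payoff is (1/5)·3 + (4/5)·2 = 11/5.
Column minimizes Row's payoff; the smallest is 11/5, so the best response is R.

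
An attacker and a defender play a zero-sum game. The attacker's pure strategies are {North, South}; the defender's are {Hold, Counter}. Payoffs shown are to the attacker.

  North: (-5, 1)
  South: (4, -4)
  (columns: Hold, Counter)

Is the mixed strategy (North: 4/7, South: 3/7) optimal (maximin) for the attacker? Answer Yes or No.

Against Hold this mix gives (4/7)·(-5) + (3/7)·4 = -8/7.
Against Counter this mix gives (4/7)·1 + (3/7)·(-4) = -8/7.
All of the defender's active replies (Hold, Counter) yield -8/7, and no column does worse for the attacker. The mix makes the defender indifferent and guarantees -8/7, so it is optimal.

Yes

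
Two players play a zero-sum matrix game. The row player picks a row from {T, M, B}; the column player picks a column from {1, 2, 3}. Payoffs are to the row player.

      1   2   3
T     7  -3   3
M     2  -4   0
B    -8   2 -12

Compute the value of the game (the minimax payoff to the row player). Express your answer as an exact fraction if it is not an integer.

Row minima: T → -3, M → -4, B → -12; maximin = -3.
Column maxima: 1 → 7, 2 → 2, 3 → 3; minimax = 2.
-3 ≠ 2, so there is no saddle point; optimal play is mixed.
M is strictly dominated by T, so the row player never plays it.
1 is strictly dominated by 3 (it gives the row player strictly more in every row), so the column player never plays it.
On the remaining 2×2 (T, B vs 2, 3):
Let the row player play T with probability p. Expected payoff against 2: (-3)p + 2(1−p) = −5p + 2; against 3: 3p + (-12)(1−p) = 15p − 12.
Setting these equal: −5p + 2 = 15p − 12 ⇒ −20p = -14 ⇒ p = 7/10, and the value is (-5)·(7/10) + 2 = -3/2.
For the column player: with q = P(2), equating T's and B's payoffs gives −6q + 3 = 14q − 12 ⇒ q = 3/4.

-3/2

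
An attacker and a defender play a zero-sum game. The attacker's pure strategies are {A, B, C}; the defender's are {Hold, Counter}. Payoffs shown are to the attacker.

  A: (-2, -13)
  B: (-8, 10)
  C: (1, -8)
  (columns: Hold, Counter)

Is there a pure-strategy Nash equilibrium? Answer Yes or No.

No

Row minima: A → -13, B → -8, C → -8; maximin = -8.
Column maxima: Hold → 1, Counter → 10; minimax = 1.
-8 ≠ 1, so no pure-strategy equilibrium exists.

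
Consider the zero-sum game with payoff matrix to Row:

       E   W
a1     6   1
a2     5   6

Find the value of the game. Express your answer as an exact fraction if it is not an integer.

31/6

Row minima: a1 → 1, a2 → 5; maximin = 5.
Column maxima: E → 6, W → 6; minimax = 6.
5 ≠ 6, so there is no saddle point; optimal play is mixed.
Let Row play a1 with probability p. Expected payoff against E: 6p + 5(1−p) = p + 5; against W: 1p + 6(1−p) = −5p + 6.
Setting these equal: p + 5 = −5p + 6 ⇒ 6p = 1 ⇒ p = 1/6, and the value is (1)·(1/6) + 5 = 31/6.
For Column: with q = P(E), equating a1's and a2's payoffs gives 5q + 1 = −q + 6 ⇒ q = 5/6.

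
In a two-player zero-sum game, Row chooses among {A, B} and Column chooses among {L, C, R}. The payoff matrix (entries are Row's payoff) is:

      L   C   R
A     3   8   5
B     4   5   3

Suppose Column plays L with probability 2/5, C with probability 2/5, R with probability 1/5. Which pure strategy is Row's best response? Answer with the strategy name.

Expected payoff of A: (2/5)·3 + (2/5)·8 + (1/5)·5 = 27/5.
Expected payoff of B: (2/5)·4 + (2/5)·5 + (1/5)·3 = 21/5.
The largest is 27/5, so Row's best response is A.

A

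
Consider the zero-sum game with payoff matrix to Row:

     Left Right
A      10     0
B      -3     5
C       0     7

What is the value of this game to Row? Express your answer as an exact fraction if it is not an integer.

Row minima: A → 0, B → -3, C → 0; maximin = 0.
Column maxima: Left → 10, Right → 7; minimax = 7.
0 ≠ 7, so there is no saddle point; optimal play is mixed.
B is strictly dominated by C, so Row never plays it.
On the remaining 2×2 (A, C vs Left, Right):
Let Row play A with probability p. Expected payoff against Left: 10p + 0(1−p) = 10p; against Right: 0p + 7(1−p) = −7p + 7.
Setting these equal: 10p = −7p + 7 ⇒ 17p = 7 ⇒ p = 7/17, and the value is (10)·(7/17) = 70/17.
For Column: with q = P(Left), equating A's and C's payoffs gives 10q = −7q + 7 ⇒ q = 7/17.

70/17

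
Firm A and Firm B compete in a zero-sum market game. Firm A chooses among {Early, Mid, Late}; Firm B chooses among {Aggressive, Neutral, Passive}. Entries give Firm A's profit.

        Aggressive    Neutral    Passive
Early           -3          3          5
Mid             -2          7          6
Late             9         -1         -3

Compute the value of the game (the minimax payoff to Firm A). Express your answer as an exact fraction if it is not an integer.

Row minima: Early → -3, Mid → -2, Late → -3; maximin = -2.
Column maxima: Aggressive → 9, Neutral → 7, Passive → 6; minimax = 6.
-2 ≠ 6, so there is no saddle point; optimal play is mixed.
Early is strictly dominated by Mid, so Firm A never plays it.
With Early eliminated, Neutral is strictly dominated by Passive (it gives Firm A strictly more in every remaining row), so Firm B never plays it.
On the remaining 2×2 (Mid, Late vs Aggressive, Passive):
Let Firm A play Mid with probability p. Expected payoff against Aggressive: (-2)p + 9(1−p) = −11p + 9; against Passive: 6p + (-3)(1−p) = 9p − 3.
Setting these equal: −11p + 9 = 9p − 3 ⇒ −20p = -12 ⇒ p = 3/5, and the value is (-11)·(3/5) + 9 = 12/5.
For Firm B: with q = P(Aggressive), equating Mid's and Late's payoffs gives −8q + 6 = 12q − 3 ⇒ q = 9/20.

12/5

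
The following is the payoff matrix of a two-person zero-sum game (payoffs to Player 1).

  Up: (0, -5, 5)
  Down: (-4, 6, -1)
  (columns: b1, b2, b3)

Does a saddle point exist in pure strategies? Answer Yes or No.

Row minima: Up → -5, Down → -4; maximin = -4.
Column maxima: b1 → 0, b2 → 6, b3 → 5; minimax = 0.
-4 ≠ 0, so no pure-strategy equilibrium exists.

No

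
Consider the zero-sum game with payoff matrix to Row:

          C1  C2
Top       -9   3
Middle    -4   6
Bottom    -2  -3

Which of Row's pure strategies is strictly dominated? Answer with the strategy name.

Top

Middle gives a strictly higher payoff than Top against every column: -4 > -9, 6 > 3.
So Top is strictly dominated and Row never plays it.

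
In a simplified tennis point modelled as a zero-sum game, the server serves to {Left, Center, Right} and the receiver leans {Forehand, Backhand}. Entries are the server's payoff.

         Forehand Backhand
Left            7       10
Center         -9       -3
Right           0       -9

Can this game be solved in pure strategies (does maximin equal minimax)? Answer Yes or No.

Row minima: Left → 7, Center → -9, Right → -9; maximin = 7.
Column maxima: Forehand → 7, Backhand → 10; minimax = 7.
maximin = minimax = 7, so a saddle point exists.

Yes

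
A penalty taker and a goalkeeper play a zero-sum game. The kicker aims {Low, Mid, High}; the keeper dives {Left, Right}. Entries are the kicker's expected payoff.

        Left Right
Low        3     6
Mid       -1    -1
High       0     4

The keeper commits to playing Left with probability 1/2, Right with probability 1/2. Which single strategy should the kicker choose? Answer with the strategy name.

Expected payoff of Low: (1/2)·3 + (1/2)·6 = 9/2.
Expected payoff of Mid: (1/2)·(-1) + (1/2)·(-1) = -1.
Expected payoff of High: (1/2)·0 + (1/2)·4 = 2.
The largest is 9/2, so the kicker's best response is Low.

Low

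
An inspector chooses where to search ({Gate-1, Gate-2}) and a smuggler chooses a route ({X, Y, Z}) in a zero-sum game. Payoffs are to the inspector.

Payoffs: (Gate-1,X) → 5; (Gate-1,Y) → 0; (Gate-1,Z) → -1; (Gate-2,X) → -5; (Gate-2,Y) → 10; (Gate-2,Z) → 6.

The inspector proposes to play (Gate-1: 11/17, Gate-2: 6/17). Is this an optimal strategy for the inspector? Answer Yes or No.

Yes

Against X this mix gives (11/17)·5 + (6/17)·(-5) = 25/17.
Against Y this mix gives (11/17)·0 + (6/17)·10 = 60/17.
Against Z this mix gives (11/17)·(-1) + (6/17)·6 = 25/17.
All of the smuggler's active replies (X, Z) yield 25/17, and no column does worse for the inspector. The mix makes the smuggler indifferent and guarantees 25/17, so it is optimal.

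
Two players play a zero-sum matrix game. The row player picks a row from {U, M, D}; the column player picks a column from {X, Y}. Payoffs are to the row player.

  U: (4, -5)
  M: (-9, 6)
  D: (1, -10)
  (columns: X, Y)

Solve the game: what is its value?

-7/8

Row minima: U → -5, M → -9, D → -10; maximin = -5.
Column maxima: X → 4, Y → 6; minimax = 4.
-5 ≠ 4, so there is no saddle point; optimal play is mixed.
D is strictly dominated by U, so the row player never plays it.
On the remaining 2×2 (U, M vs X, Y):
Let the row player play U with probability p. Expected payoff against X: 4p + (-9)(1−p) = 13p − 9; against Y: (-5)p + 6(1−p) = −11p + 6.
Setting these equal: 13p − 9 = −11p + 6 ⇒ 24p = 15 ⇒ p = 5/8, and the value is (13)·(5/8) − 9 = -7/8.
For the column player: with q = P(X), equating U's and M's payoffs gives 9q − 5 = −15q + 6 ⇒ q = 11/24.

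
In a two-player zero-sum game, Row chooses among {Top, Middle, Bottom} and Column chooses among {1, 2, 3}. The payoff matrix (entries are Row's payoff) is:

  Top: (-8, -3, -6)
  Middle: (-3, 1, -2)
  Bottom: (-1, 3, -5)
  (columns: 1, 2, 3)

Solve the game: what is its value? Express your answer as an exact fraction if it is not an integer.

Row minima: Top → -8, Middle → -3, Bottom → -5; maximin = -3.
Column maxima: 1 → -1, 2 → 3, 3 → -2; minimax = -2.
-3 ≠ -2, so there is no saddle point; optimal play is mixed.
Top is strictly dominated by Middle, so Row never plays it.
2 is strictly dominated by 1 (it gives Row strictly more in every row), so Column never plays it.
On the remaining 2×2 (Middle, Bottom vs 1, 3):
Let Row play Middle with probability p. Expected payoff against 1: (-3)p + (-1)(1−p) = −2p − 1; against 3: (-2)p + (-5)(1−p) = 3p − 5.
Setting these equal: −2p − 1 = 3p − 5 ⇒ −5p = -4 ⇒ p = 4/5, and the value is (-2)·(4/5) − 1 = -13/5.
For Column: with q = P(1), equating Middle's and Bottom's payoffs gives −q − 2 = 4q − 5 ⇒ q = 3/5.

-13/5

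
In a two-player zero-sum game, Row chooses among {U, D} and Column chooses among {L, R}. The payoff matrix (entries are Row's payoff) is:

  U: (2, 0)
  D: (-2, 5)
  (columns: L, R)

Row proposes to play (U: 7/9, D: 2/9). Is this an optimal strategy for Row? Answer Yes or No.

Yes

Against L this mix gives (7/9)·2 + (2/9)·(-2) = 10/9.
Against R this mix gives (7/9)·0 + (2/9)·5 = 10/9.
All of Column's active replies (L, R) yield 10/9, and no column does worse for Row. The mix makes Column indifferent and guarantees 10/9, so it is optimal.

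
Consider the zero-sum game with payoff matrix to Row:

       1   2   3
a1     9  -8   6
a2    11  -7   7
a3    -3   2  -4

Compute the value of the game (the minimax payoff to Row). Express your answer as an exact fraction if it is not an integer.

-7/10

Row minima: a1 → -8, a2 → -7, a3 → -4; maximin = -4.
Column maxima: 1 → 11, 2 → 2, 3 → 7; minimax = 2.
-4 ≠ 2, so there is no saddle point; optimal play is mixed.
a1 is strictly dominated by a2, so Row never plays it.
1 is strictly dominated by 3 (it gives Row strictly more in every row), so Column never plays it.
On the remaining 2×2 (a2, a3 vs 2, 3):
Let Row play a2 with probability p. Expected payoff against 2: (-7)p + 2(1−p) = −9p + 2; against 3: 7p + (-4)(1−p) = 11p − 4.
Setting these equal: −9p + 2 = 11p − 4 ⇒ −20p = -6 ⇒ p = 3/10, and the value is (-9)·(3/10) + 2 = -7/10.
For Column: with q = P(2), equating a2's and a3's payoffs gives −14q + 7 = 6q − 4 ⇒ q = 11/20.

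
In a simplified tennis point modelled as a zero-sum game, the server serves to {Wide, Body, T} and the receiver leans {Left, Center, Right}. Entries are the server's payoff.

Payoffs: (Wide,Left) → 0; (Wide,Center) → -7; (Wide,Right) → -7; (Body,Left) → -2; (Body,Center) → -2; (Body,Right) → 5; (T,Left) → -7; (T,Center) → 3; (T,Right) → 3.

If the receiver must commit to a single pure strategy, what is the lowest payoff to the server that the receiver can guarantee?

Column maxima: Left → 0, Center → 3, Right → 5.
The smallest of these is 0.

0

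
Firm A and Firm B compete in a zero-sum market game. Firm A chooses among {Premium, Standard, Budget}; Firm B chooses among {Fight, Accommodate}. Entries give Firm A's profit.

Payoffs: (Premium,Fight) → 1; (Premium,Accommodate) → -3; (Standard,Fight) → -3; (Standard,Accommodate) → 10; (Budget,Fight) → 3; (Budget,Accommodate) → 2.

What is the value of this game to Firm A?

Row minima: Premium → -3, Standard → -3, Budget → 2; maximin = 2.
Column maxima: Fight → 3, Accommodate → 10; minimax = 3.
2 ≠ 3, so there is no saddle point; optimal play is mixed.
Premium is strictly dominated by Budget, so Firm A never plays it.
On the remaining 2×2 (Standard, Budget vs Fight, Accommodate):
Let Firm A play Standard with probability p. Expected payoff against Fight: (-3)p + 3(1−p) = −6p + 3; against Accommodate: 10p + 2(1−p) = 8p + 2.
Setting these equal: −6p + 3 = 8p + 2 ⇒ −14p = -1 ⇒ p = 1/14, and the value is (-6)·(1/14) + 3 = 18/7.
For Firm B: with q = P(Fight), equating Standard's and Budget's payoffs gives −13q + 10 = q + 2 ⇒ q = 4/7.

18/7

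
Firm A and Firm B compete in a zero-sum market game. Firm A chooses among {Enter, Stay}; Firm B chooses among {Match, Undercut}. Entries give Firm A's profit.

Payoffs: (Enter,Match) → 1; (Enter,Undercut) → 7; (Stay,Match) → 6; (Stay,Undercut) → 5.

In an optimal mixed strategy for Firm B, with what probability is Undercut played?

Row minima: Enter → 1, Stay → 5; maximin = 5.
Column maxima: Match → 6, Undercut → 7; minimax = 6.
5 ≠ 6, so there is no saddle point; optimal play is mixed.
Let Firm A play Enter with probability p. Expected payoff against Match: 1p + 6(1−p) = −5p + 6; against Undercut: 7p + 5(1−p) = 2p + 5.
Setting these equal: −5p + 6 = 2p + 5 ⇒ −7p = -1 ⇒ p = 1/7, and the value is (-5)·(1/7) + 6 = 37/7.
For Firm B: with q = P(Match), equating Enter's and Stay's payoffs gives −6q + 7 = q + 5 ⇒ q = 2/7.

5/7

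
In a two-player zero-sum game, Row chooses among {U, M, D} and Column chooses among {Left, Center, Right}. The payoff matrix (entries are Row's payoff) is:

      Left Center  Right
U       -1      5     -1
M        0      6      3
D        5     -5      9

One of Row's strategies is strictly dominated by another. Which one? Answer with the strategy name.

M gives a strictly higher payoff than U against every column: 0 > -1, 6 > 5, 3 > -1.
So U is strictly dominated and Row never plays it.

U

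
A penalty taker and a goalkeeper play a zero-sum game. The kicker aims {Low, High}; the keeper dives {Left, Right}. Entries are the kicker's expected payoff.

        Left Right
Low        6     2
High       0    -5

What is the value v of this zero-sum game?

2

Row minima: Low → 2, High → -5; maximin = 2.
Column maxima: Left → 6, Right → 2; minimax = 2.
Since maximin = minimax = 2, there is a saddle point and the value is 2.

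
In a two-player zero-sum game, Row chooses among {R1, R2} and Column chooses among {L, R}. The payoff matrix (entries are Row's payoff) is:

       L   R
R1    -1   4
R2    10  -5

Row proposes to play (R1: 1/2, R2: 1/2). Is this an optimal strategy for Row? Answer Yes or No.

No

Against L this mix gives (1/2)·(-1) + (1/2)·10 = 9/2.
Against R this mix gives (1/2)·4 + (1/2)·(-5) = -1/2.
Column will play R, holding Row to -1/2. Shifting weight toward the row that does better against R would raise this floor (the equalizing mix achieves 7/4 against both R and L), so the proposed strategy is not optimal.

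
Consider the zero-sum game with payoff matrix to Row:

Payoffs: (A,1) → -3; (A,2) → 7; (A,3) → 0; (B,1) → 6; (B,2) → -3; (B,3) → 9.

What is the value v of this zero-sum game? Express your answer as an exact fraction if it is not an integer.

33/19

Row minima: A → -3, B → -3; maximin = -3.
Column maxima: 1 → 6, 2 → 7, 3 → 9; minimax = 6.
-3 ≠ 6, so there is no saddle point; optimal play is mixed.
3 is strictly dominated by 1 (it gives Row strictly more in every row), so Column never plays it.
On the remaining 2×2 (A, B vs 1, 2):
Let Row play A with probability p. Expected payoff against 1: (-3)p + 6(1−p) = −9p + 6; against 2: 7p + (-3)(1−p) = 10p − 3.
Setting these equal: −9p + 6 = 10p − 3 ⇒ −19p = -9 ⇒ p = 9/19, and the value is (-9)·(9/19) + 6 = 33/19.
For Column: with q = P(1), equating A's and B's payoffs gives −10q + 7 = 9q − 3 ⇒ q = 10/19.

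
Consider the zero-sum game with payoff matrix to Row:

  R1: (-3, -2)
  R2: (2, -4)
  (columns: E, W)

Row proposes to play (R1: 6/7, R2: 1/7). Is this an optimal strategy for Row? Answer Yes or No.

Yes

Against E this mix gives (6/7)·(-3) + (1/7)·2 = -16/7.
Against W this mix gives (6/7)·(-2) + (1/7)·(-4) = -16/7.
All of Column's active replies (E, W) yield -16/7, and no column does worse for Row. The mix makes Column indifferent and guarantees -16/7, so it is optimal.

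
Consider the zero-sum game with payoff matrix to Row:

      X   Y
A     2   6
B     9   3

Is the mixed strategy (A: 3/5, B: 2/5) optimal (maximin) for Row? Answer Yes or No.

Yes

Against X this mix gives (3/5)·2 + (2/5)·9 = 24/5.
Against Y this mix gives (3/5)·6 + (2/5)·3 = 24/5.
All of Column's active replies (X, Y) yield 24/5, and no column does worse for Row. The mix makes Column indifferent and guarantees 24/5, so it is optimal.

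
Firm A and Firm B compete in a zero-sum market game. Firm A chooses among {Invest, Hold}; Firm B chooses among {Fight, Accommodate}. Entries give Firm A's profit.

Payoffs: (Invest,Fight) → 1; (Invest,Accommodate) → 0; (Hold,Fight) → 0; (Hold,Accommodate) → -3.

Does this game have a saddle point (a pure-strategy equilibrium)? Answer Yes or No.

Row minima: Invest → 0, Hold → -3; maximin = 0.
Column maxima: Fight → 1, Accommodate → 0; minimax = 0.
maximin = minimax = 0, so a saddle point exists.

Yes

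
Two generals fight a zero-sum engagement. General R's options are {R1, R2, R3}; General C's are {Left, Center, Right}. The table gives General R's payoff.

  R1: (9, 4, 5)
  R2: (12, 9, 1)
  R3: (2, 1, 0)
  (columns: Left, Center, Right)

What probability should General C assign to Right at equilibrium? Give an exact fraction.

Row minima: R1 → 4, R2 → 1, R3 → 0; maximin = 4.
Column maxima: Left → 12, Center → 9, Right → 5; minimax = 5.
4 ≠ 5, so there is no saddle point; optimal play is mixed.
R3 is strictly dominated by R1, so General R never plays it.
Left is strictly dominated by Center (it gives General R strictly more in every row), so General C never plays it.
On the remaining 2×2 (R1, R2 vs Center, Right):
Let General R play R1 with probability p. Expected payoff against Center: 4p + 9(1−p) = −5p + 9; against Right: 5p + 1(1−p) = 4p + 1.
Setting these equal: −5p + 9 = 4p + 1 ⇒ −9p = -8 ⇒ p = 8/9, and the value is (-5)·(8/9) + 9 = 41/9.
For General C: with q = P(Center), equating R1's and R2's payoffs gives −q + 5 = 8q + 1 ⇒ q = 4/9.

5/9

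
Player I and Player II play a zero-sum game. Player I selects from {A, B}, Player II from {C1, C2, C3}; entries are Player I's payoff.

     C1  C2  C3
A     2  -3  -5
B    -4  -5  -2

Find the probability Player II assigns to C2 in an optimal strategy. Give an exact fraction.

3/5

Row minima: A → -5, B → -5; maximin = -5.
Column maxima: C1 → 2, C2 → -3, C3 → -2; minimax = -3.
-5 ≠ -3, so there is no saddle point; optimal play is mixed.
C1 is strictly dominated by C2 (it gives Player I strictly more in every row), so Player II never plays it.
On the remaining 2×2 (A, B vs C2, C3):
Let Player I play A with probability p. Expected payoff against C2: (-3)p + (-5)(1−p) = 2p − 5; against C3: (-5)p + (-2)(1−p) = −3p − 2.
Setting these equal: 2p − 5 = −3p − 2 ⇒ 5p = 3 ⇒ p = 3/5, and the value is (2)·(3/5) − 5 = -19/5.
For Player II: with q = P(C2), equating A's and B's payoffs gives 2q − 5 = −3q − 2 ⇒ q = 3/5.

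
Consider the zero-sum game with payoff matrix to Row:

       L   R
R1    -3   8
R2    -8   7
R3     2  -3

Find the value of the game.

Row minima: R1 → -3, R2 → -8, R3 → -3; maximin = -3.
Column maxima: L → 2, R → 8; minimax = 2.
-3 ≠ 2, so there is no saddle point; optimal play is mixed.
R2 is strictly dominated by R1, so Row never plays it.
On the remaining 2×2 (R1, R3 vs L, R):
Let Row play R1 with probability p. Expected payoff against L: (-3)p + 2(1−p) = −5p + 2; against R: 8p + (-3)(1−p) = 11p − 3.
Setting these equal: −5p + 2 = 11p − 3 ⇒ −16p = -5 ⇒ p = 5/16, and the value is (-5)·(5/16) + 2 = 7/16.
For Column: with q = P(L), equating R1's and R3's payoffs gives −11q + 8 = 5q − 3 ⇒ q = 11/16.

7/16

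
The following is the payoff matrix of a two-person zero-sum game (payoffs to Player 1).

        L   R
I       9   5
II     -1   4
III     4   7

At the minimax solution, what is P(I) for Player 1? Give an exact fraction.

3/7

Row minima: I → 5, II → -1, III → 4; maximin = 5.
Column maxima: L → 9, R → 7; minimax = 7.
5 ≠ 7, so there is no saddle point; optimal play is mixed.
II is strictly dominated by I, so Player 1 never plays it.
On the remaining 2×2 (I, III vs L, R):
Let Player 1 play I with probability p. Expected payoff against L: 9p + 4(1−p) = 5p + 4; against R: 5p + 7(1−p) = −2p + 7.
Setting these equal: 5p + 4 = −2p + 7 ⇒ 7p = 3 ⇒ p = 3/7, and the value is (5)·(3/7) + 4 = 43/7.
For Player 2: with q = P(L), equating I's and III's payoffs gives 4q + 5 = −3q + 7 ⇒ q = 2/7.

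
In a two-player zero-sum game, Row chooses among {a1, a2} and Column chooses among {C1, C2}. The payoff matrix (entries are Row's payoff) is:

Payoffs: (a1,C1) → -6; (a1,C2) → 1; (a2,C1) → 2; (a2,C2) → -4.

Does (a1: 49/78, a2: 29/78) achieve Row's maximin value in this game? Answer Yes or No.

Against C1 this mix gives (49/78)·(-6) + (29/78)·2 = -118/39.
Against C2 this mix gives (49/78)·1 + (29/78)·(-4) = -67/78.
Column will play C1, holding Row to -118/39. Shifting weight toward the row that does better against C1 would raise this floor (the equalizing mix achieves -22/13 against both C1 and C2), so the proposed strategy is not optimal.

No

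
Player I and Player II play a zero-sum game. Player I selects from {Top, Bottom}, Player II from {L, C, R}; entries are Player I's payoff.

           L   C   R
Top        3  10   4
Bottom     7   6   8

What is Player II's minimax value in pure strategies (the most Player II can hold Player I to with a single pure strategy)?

7

Column maxima: L → 7, C → 10, R → 8.
The smallest of these is 7.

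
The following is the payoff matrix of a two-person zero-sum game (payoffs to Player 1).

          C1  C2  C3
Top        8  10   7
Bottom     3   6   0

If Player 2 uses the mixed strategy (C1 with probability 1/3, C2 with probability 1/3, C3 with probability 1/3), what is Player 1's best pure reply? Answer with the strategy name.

Top

Expected payoff of Top: (1/3)·8 + (1/3)·10 + (1/3)·7 = 25/3.
Expected payoff of Bottom: (1/3)·3 + (1/3)·6 + (1/3)·0 = 3.
The largest is 25/3, so Player 1's best response is Top.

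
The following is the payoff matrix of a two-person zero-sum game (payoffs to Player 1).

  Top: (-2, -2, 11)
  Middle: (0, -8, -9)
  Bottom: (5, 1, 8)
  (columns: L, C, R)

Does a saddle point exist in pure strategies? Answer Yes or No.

Row minima: Top → -2, Middle → -9, Bottom → 1; maximin = 1.
Column maxima: L → 5, C → 1, R → 11; minimax = 1.
maximin = minimax = 1, so a saddle point exists.

Yes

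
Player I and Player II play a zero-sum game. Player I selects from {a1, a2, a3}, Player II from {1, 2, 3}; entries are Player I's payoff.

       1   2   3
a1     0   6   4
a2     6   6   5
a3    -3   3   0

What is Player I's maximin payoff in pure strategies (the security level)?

5

Row minima: a1 → 0, a2 → 5, a3 → -3.
The best of these is 5.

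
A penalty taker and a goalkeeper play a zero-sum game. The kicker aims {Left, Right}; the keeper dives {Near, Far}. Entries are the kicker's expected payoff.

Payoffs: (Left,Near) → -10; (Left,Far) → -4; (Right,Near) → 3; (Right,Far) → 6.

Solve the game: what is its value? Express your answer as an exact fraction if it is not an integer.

Row minima: Left → -10, Right → 3; maximin = 3.
Column maxima: Near → 3, Far → 6; minimax = 3.
Since maximin = minimax = 3, there is a saddle point and the value is 3.

3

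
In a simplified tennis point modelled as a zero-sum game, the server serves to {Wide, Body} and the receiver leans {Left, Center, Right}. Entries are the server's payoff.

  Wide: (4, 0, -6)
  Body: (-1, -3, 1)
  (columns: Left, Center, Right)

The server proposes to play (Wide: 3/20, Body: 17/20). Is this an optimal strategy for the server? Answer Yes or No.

No

Against Left this mix gives (3/20)·4 + (17/20)·(-1) = -1/4.
Against Center this mix gives (3/20)·0 + (17/20)·(-3) = -51/20.
Against Right this mix gives (3/20)·(-6) + (17/20)·1 = -1/20.
The receiver will play Center, holding the server to -51/20. Shifting weight toward the row that does better against Center would raise this floor (the equalizing mix achieves -9/5 against both Center and Right), so the proposed strategy is not optimal.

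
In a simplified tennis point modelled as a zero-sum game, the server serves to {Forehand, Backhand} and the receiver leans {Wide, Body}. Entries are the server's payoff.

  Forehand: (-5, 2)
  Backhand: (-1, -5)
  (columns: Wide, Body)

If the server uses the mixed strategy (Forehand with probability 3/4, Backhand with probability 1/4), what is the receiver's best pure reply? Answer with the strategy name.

Wide

If the receiver plays Wide, the server's expected payoff is (3/4)·(-5) + (1/4)·(-1) = -4.
If the receiver plays Body, the server's expected payoff is (3/4)·2 + (1/4)·(-5) = 1/4.
The receiver minimizes the server's payoff; the smallest is -4, so the best response is Wide.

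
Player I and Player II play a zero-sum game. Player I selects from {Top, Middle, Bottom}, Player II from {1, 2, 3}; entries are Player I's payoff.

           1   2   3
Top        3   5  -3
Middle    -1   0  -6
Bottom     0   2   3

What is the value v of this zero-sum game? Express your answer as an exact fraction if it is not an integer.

Row minima: Top → -3, Middle → -6, Bottom → 0; maximin = 0.
Column maxima: 1 → 3, 2 → 5, 3 → 3; minimax = 3.
0 ≠ 3, so there is no saddle point; optimal play is mixed.
Middle is strictly dominated by Top, so Player I never plays it.
2 is strictly dominated by 1 (it gives Player I strictly more in every row), so Player II never plays it.
On the remaining 2×2 (Top, Bottom vs 1, 3):
Let Player I play Top with probability p. Expected payoff against 1: 3p + 0(1−p) = 3p; against 3: (-3)p + 3(1−p) = −6p + 3.
Setting these equal: 3p = −6p + 3 ⇒ 9p = 3 ⇒ p = 1/3, and the value is (3)·(1/3) = 1.
For Player II: with q = P(1), equating Top's and Bottom's payoffs gives 6q − 3 = −3q + 3 ⇒ q = 2/3.

1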